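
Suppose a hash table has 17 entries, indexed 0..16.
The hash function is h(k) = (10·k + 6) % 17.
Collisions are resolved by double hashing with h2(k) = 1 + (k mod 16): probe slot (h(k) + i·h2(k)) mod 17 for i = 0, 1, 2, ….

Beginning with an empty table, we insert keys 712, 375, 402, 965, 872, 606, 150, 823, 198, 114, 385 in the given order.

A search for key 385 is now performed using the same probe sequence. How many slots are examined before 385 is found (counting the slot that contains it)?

3

712: h=3 -> slot 3
375: h=16 -> slot 16
402: h=14 -> slot 14
965: h=0 -> slot 0
872: h=5 -> slot 5
606: h=14, h2=15, probe 14,12 -> slot 12
150: h=10 -> slot 10
823: h=8 -> slot 8
198: h=14, h2=7, probe 14,4 -> slot 4
114: h=7 -> slot 7
385: h=14, h2=2, probe 14,16,1 -> slot 1
Table: [965, 385, —, 712, 198, 872, —, 114, 823, —, 150, —, 606, —, 402, —, 375]
Lookup 385: h=14, h2=2, probe 14,16,1 → found at 1.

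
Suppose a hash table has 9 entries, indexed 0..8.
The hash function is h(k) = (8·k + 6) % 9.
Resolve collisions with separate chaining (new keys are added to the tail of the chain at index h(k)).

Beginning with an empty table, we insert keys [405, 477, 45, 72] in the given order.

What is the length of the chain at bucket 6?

405 → bucket 6
477 → bucket 6 (collision)
45 → bucket 6 (collision)
72 → bucket 6 (collision)
Final buckets:
0: -
1: -
2: -
3: -
4: -
5: -
6: 405 -> 477 -> 45 -> 72
7: -
8: -

4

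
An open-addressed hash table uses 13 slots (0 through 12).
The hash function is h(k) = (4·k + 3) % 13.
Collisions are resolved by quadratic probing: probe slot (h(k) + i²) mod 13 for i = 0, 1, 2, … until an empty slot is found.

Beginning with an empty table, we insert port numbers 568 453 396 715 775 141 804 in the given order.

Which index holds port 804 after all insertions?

4

568: h=0 => slot 0
453: h=8 => slot 8
396: h=1 => slot 1
715: h=3 => slot 3
775: h=9 => slot 9
141: h=8, probe 8,9,12 => slot 12
804: h=8, probe 8,9,12,4 => slot 4
Table: [568, 396, ∅, 715, 804, ∅, ∅, ∅, 453, 775, ∅, ∅, 141]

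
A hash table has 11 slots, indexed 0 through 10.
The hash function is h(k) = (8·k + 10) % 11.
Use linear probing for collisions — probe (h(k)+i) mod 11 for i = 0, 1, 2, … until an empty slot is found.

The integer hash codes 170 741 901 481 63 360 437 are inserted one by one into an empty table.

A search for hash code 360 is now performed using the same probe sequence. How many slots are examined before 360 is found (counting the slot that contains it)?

170: h=6 -> slot 6
741: h=9 -> slot 9
901: h=2 -> slot 2
481: h=8 -> slot 8
63: h=8, probe 8,9,10 -> slot 10
360: h=8, probe 8,9,10,0 -> slot 0
437: h=8, probe 8,9,10,0,1 -> slot 1
Table: [360, 437, 901, ∅, ∅, ∅, 170, ∅, 481, 741, 63]
Lookup 360: h=8, probe 8,9,10,0 → found at 0.

4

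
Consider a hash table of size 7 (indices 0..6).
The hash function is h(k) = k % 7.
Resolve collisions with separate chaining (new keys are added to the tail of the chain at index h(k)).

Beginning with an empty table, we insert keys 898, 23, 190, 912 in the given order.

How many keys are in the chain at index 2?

Insert 898: h=2, bucket 2 empty -> new chain.
Insert 23: h=2, bucket 2 nonempty -> append to chain.
Insert 190: h=1, bucket 1 empty -> new chain.
Insert 912: h=2, bucket 2 nonempty -> append to chain.
Final buckets:
0: _
1: 190
2: 898 -> 23 -> 912
3: _
4: _
5: _
6: _

3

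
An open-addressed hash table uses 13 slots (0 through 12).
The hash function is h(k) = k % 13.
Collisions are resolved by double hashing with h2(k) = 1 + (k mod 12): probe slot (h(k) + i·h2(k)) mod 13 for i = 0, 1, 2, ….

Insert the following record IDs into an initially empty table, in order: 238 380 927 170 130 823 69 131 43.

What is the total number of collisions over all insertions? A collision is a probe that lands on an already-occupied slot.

Insert 238: h=4, slot 4 empty → index 4.
Insert 380: h=3, slot 3 empty → index 3.
Insert 927: h=4, h2=4, slot 4 occupied → index 8.
Insert 170: h=1, slot 1 empty → index 1.
Insert 130: h=0, slot 0 empty → index 0.
Insert 823: h=4, h2=8, slot 4 occupied → index 12.
Insert 69: h=4, h2=10, slots 4,1 occupied → index 11.
Insert 131: h=1, h2=12, slots 1,0,12,11 occupied → index 10.
Insert 43: h=4, h2=8, slots 4,12 occupied → index 7.
Table: [130, 170, ∅, 380, 238, ∅, ∅, 43, 927, ∅, 131, 69, 823]

10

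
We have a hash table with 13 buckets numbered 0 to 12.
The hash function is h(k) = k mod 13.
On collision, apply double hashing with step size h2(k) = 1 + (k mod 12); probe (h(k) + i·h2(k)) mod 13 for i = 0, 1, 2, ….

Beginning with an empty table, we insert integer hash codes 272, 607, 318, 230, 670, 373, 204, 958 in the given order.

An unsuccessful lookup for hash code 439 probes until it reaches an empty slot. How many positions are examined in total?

3

Insert 272: h=12, slot 12 empty → index 12.
Insert 607: h=9, slot 9 empty → index 9.
Insert 318: h=6, slot 6 empty → index 6.
Insert 230: h=9, h2=3, slots 9,12 occupied → index 2.
Insert 670: h=7, slot 7 empty → index 7.
Insert 373: h=9, h2=2, slot 9 occupied → index 11.
Insert 204: h=9, h2=1, slot 9 occupied → index 10.
Insert 958: h=9, h2=11, slots 9,7 occupied → index 5.
Table: [—, —, 230, —, —, 958, 318, 670, —, 607, 204, 373, 272]
Lookup 439: h=10, h2=8, probe 10,5,0 → slot 0 empty, not found.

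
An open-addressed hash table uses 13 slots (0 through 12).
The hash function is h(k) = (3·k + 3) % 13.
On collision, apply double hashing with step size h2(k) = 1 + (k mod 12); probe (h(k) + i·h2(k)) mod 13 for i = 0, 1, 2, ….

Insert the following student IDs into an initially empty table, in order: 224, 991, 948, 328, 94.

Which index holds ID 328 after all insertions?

224: h=12 → slot 12
991: h=12, h2=8, probe 12,7 → slot 7
948: h=0 → slot 0
328: h=12, h2=5, probe 12,4 → slot 4
94: h=12, h2=11, probe 12,10 → slot 10
Table: [948, ., ., ., 328, ., ., 991, ., ., 94, ., 224]

4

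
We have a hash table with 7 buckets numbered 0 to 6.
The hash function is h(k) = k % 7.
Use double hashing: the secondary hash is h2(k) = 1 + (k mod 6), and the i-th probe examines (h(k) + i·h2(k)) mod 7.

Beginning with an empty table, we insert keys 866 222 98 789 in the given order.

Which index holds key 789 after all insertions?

2

866 hashes to 5; slot 5 is free -> place at 5.
222 hashes to 5, h2=1; 5 taken -> place at 6.
98 hashes to 0; slot 0 is free -> place at 0.
789 hashes to 5, h2=4; 5 taken -> place at 2.
Table: [98, _, 789, _, _, 866, 222]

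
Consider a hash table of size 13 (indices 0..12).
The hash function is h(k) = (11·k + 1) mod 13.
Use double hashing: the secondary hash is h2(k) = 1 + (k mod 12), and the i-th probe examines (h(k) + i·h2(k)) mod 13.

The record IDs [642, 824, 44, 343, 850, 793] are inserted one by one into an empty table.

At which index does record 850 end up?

2

Insert 642: h=4, slot 4 empty => index 4.
Insert 824: h=4, h2=9, slot 4 occupied => index 0.
Insert 44: h=4, h2=9, slots 4,0 occupied => index 9.
Insert 343: h=4, h2=8, slot 4 occupied => index 12.
Insert 850: h=4, h2=11, slot 4 occupied => index 2.
Insert 793: h=1, slot 1 empty => index 1.
Table: [824, 793, 850, _, 642, _, _, _, _, 44, _, _, 343]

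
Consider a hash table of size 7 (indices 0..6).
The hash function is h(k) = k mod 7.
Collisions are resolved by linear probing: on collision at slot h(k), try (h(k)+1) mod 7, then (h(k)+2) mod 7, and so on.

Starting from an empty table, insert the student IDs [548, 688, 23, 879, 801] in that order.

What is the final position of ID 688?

Insert 548: h=2, slot 2 empty → index 2.
Insert 688: h=2, slot 2 occupied → index 3.
Insert 23: h=2, slots 2,3 occupied → index 4.
Insert 879: h=4, slot 4 occupied → index 5.
Insert 801: h=3, slots 3,4,5 occupied → index 6.
Table: [., ., 548, 688, 23, 879, 801]

3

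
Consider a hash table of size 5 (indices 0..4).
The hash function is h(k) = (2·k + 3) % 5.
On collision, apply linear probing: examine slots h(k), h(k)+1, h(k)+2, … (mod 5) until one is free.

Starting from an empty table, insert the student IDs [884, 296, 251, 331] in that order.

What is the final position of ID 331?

3

884 hashes to 1; slot 1 is free → place at 1.
296 hashes to 0; slot 0 is free → place at 0.
251 hashes to 0; 0,1 taken → place at 2.
331 hashes to 0; 0,1,2 taken → place at 3.
Table: [296, 884, 251, 331, —]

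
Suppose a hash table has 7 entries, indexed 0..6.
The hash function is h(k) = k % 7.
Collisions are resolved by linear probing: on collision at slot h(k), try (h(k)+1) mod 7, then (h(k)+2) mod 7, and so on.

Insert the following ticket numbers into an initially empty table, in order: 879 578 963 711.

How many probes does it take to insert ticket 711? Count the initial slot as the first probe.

Insert 879: h=4, slot 4 empty → index 4.
Insert 578: h=4, slot 4 occupied → index 5.
Insert 963: h=4, slots 4,5 occupied → index 6.
Insert 711: h=4, slots 4,5,6 occupied → index 0.
Table: [711, ., ., ., 879, 578, 963]

4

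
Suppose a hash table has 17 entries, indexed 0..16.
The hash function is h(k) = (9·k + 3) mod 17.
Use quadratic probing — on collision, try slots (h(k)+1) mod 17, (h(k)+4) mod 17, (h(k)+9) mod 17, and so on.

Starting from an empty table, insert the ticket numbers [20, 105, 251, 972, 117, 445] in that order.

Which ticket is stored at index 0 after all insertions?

972

20 hashes to 13; slot 13 is free => place at 13.
105 hashes to 13; 13 taken => place at 14.
251 hashes to 1; slot 1 is free => place at 1.
972 hashes to 13; 13,14 taken => place at 0.
117 hashes to 2; slot 2 is free => place at 2.
445 hashes to 13; 13,14,0 taken => place at 5.
Table: [972, 251, 117, _, _, 445, _, _, _, _, _, _, _, 20, 105, _, _]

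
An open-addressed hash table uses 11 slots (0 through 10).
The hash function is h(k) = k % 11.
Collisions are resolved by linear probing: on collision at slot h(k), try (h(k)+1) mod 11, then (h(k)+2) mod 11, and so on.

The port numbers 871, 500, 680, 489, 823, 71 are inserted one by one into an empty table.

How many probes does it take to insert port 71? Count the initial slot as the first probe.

3

871: h=2 -> slot 2
500: h=5 -> slot 5
680: h=9 -> slot 9
489: h=5, probe 5,6 -> slot 6
823: h=9, probe 9,10 -> slot 10
71: h=5, probe 5,6,7 -> slot 7
Table: [-, -, 871, -, -, 500, 489, 71, -, 680, 823]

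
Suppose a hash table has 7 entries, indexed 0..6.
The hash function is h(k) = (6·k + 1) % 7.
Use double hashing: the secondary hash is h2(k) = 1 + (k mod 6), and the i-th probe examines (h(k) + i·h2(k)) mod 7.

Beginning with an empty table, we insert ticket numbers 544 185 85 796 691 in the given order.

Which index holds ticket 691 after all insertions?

544: h=3 => slot 3
185: h=5 => slot 5
85: h=0 => slot 0
796: h=3, h2=5, probe 3,1 => slot 1
691: h=3, h2=2, probe 3,5,0,2 => slot 2
Table: [85, 796, 691, 544, -, 185, -]

2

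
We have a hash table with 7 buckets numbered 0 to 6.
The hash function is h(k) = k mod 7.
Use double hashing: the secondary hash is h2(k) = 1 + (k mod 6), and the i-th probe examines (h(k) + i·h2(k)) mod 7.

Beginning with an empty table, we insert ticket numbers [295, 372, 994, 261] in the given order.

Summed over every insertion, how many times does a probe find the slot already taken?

2

Insert 295: h=1, slot 1 empty => index 1.
Insert 372: h=1, h2=1, slot 1 occupied => index 2.
Insert 994: h=0, slot 0 empty => index 0.
Insert 261: h=2, h2=4, slot 2 occupied => index 6.
Table: [994, 295, 372, ., ., ., 261]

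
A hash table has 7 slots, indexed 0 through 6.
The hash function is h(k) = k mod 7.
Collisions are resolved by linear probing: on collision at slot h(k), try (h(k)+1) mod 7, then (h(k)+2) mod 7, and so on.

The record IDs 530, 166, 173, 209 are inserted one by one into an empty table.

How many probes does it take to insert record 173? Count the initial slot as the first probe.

3

530 hashes to 5; slot 5 is free -> place at 5.
166 hashes to 5; 5 taken -> place at 6.
173 hashes to 5; 5,6 taken -> place at 0.
209 hashes to 6; 6,0 taken -> place at 1.
Table: [173, 209, _, _, _, 530, 166]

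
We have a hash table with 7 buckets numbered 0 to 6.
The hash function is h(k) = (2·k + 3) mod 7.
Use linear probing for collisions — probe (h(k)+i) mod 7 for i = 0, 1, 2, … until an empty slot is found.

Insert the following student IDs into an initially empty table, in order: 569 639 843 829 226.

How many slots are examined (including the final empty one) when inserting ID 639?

Insert 569: h=0, slot 0 empty => index 0.
Insert 639: h=0, slot 0 occupied => index 1.
Insert 843: h=2, slot 2 empty => index 2.
Insert 829: h=2, slot 2 occupied => index 3.
Insert 226: h=0, slots 0,1,2,3 occupied => index 4.
Table: [569, 639, 843, 829, 226, —, —]

2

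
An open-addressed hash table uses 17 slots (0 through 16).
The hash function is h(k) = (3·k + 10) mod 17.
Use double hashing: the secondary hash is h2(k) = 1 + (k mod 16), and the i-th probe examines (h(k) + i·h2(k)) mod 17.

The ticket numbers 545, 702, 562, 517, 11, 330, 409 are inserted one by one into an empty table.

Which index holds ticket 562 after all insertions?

16

Insert 545: h=13, slot 13 empty → index 13.
Insert 702: h=8, slot 8 empty → index 8.
Insert 562: h=13, h2=3, slot 13 occupied → index 16.
Insert 517: h=14, slot 14 empty → index 14.
Insert 11: h=9, slot 9 empty → index 9.
Insert 330: h=14, h2=11, slots 14,8 occupied → index 2.
Insert 409: h=13, h2=10, slot 13 occupied → index 6.
Table: [_, _, 330, _, _, _, 409, _, 702, 11, _, _, _, 545, 517, _, 562]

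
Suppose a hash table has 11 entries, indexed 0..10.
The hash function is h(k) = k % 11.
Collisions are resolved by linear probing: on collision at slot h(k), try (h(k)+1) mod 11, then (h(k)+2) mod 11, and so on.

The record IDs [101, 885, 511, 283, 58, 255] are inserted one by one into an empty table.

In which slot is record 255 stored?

101: h=2 => slot 2
885: h=5 => slot 5
511: h=5, probe 5,6 => slot 6
283: h=8 => slot 8
58: h=3 => slot 3
255: h=2, probe 2,3,4 => slot 4
Table: [—, —, 101, 58, 255, 885, 511, —, 283, —, —]

4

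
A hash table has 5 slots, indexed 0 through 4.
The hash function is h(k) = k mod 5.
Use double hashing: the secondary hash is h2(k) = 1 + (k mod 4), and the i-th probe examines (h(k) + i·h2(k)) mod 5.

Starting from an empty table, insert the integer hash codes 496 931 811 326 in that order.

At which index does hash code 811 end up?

4

Insert 496: h=1, slot 1 empty -> index 1.
Insert 931: h=1, h2=4, slot 1 occupied -> index 0.
Insert 811: h=1, h2=4, slots 1,0 occupied -> index 4.
Insert 326: h=1, h2=3, slots 1,4 occupied -> index 2.
Table: [931, 496, 326, —, 811]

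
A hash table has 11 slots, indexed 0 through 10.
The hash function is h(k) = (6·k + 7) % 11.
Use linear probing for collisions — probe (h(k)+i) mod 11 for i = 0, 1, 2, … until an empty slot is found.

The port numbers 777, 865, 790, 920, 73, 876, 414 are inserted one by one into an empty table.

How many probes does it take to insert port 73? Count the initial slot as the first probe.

777: h=5 => slot 5
865: h=5, probe 5,6 => slot 6
790: h=6, probe 6,7 => slot 7
920: h=5, probe 5,6,7,8 => slot 8
73: h=5, probe 5,6,7,8,9 => slot 9
876: h=5, probe 5,6,7,8,9,10 => slot 10
414: h=5, probe 5,6,7,8,9,10,0 => slot 0
Table: [414, -, -, -, -, 777, 865, 790, 920, 73, 876]

5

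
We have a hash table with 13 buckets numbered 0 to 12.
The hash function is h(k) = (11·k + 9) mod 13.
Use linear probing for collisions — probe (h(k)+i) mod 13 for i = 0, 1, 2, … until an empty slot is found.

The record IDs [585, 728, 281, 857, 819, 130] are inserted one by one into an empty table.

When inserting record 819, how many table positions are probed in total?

4

585 hashes to 9; slot 9 is free => place at 9.
728 hashes to 9; 9 taken => place at 10.
281 hashes to 6; slot 6 is free => place at 6.
857 hashes to 11; slot 11 is free => place at 11.
819 hashes to 9; 9,10,11 taken => place at 12.
130 hashes to 9; 9,10,11,12 taken => place at 0.
Table: [130, —, —, —, —, —, 281, —, —, 585, 728, 857, 819]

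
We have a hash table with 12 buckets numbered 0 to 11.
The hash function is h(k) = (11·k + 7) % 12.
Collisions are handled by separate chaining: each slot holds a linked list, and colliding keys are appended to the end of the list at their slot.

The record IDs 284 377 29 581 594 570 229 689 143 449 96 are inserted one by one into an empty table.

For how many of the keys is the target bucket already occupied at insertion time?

Insert 284: h=11, bucket 11 empty -> new chain.
Insert 377: h=2, bucket 2 empty -> new chain.
Insert 29: h=2, bucket 2 nonempty -> append to chain.
Insert 581: h=2, bucket 2 nonempty -> append to chain.
Insert 594: h=1, bucket 1 empty -> new chain.
Insert 570: h=1, bucket 1 nonempty -> append to chain.
Insert 229: h=6, bucket 6 empty -> new chain.
Insert 689: h=2, bucket 2 nonempty -> append to chain.
Insert 143: h=8, bucket 8 empty -> new chain.
Insert 449: h=2, bucket 2 nonempty -> append to chain.
Insert 96: h=7, bucket 7 empty -> new chain.
Final buckets:
0: _
1: 594 -> 570
2: 377 -> 29 -> 581 -> 689 -> 449
3: _
4: _
5: _
6: 229
7: 96
8: 143
9: _
10: _
11: 284

5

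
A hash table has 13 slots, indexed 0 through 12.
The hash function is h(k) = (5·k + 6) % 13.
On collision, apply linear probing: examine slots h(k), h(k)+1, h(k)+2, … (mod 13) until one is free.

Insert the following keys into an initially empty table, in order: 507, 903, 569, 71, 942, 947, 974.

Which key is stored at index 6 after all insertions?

Insert 507: h=6, slot 6 empty -> index 6.
Insert 903: h=10, slot 10 empty -> index 10.
Insert 569: h=4, slot 4 empty -> index 4.
Insert 71: h=10, slot 10 occupied -> index 11.
Insert 942: h=10, slots 10,11 occupied -> index 12.
Insert 947: h=9, slot 9 empty -> index 9.
Insert 974: h=1, slot 1 empty -> index 1.
Table: [., 974, ., ., 569, ., 507, ., ., 947, 903, 71, 942]

507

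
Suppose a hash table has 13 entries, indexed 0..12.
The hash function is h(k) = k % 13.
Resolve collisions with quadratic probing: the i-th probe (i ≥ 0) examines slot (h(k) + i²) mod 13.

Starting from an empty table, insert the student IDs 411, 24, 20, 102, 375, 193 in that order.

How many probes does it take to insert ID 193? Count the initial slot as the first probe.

411: h=8 → slot 8
24: h=11 → slot 11
20: h=7 → slot 7
102: h=11, probe 11,12 → slot 12
375: h=11, probe 11,12,2 → slot 2
193: h=11, probe 11,12,2,7,1 → slot 1
Table: [-, 193, 375, -, -, -, -, 20, 411, -, -, 24, 102]

5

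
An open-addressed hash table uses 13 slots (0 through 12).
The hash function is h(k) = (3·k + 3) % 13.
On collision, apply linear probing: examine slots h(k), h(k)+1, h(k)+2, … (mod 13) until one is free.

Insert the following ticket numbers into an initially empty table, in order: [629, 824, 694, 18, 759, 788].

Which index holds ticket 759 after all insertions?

9

629: h=5 => slot 5
824: h=5, probe 5,6 => slot 6
694: h=5, probe 5,6,7 => slot 7
18: h=5, probe 5,6,7,8 => slot 8
759: h=5, probe 5,6,7,8,9 => slot 9
788: h=1 => slot 1
Table: [., 788, ., ., ., 629, 824, 694, 18, 759, ., ., .]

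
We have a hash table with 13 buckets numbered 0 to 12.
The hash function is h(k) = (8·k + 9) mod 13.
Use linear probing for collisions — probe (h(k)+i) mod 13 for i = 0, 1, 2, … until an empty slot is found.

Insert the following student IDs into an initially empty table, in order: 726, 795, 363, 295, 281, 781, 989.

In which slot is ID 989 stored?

5

726: h=6 -> slot 6
795: h=12 -> slot 12
363: h=1 -> slot 1
295: h=3 -> slot 3
281: h=8 -> slot 8
781: h=4 -> slot 4
989: h=4, probe 4,5 -> slot 5
Table: [∅, 363, ∅, 295, 781, 989, 726, ∅, 281, ∅, ∅, ∅, 795]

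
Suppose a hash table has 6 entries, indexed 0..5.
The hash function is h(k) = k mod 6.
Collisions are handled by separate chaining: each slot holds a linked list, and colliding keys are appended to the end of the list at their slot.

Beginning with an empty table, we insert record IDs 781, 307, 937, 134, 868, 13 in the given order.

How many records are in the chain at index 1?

4

Insert 781: h=1, bucket 1 empty -> new chain.
Insert 307: h=1, bucket 1 nonempty -> append to chain.
Insert 937: h=1, bucket 1 nonempty -> append to chain.
Insert 134: h=2, bucket 2 empty -> new chain.
Insert 868: h=4, bucket 4 empty -> new chain.
Insert 13: h=1, bucket 1 nonempty -> append to chain.
Final buckets:
0: -
1: 781 -> 307 -> 937 -> 13
2: 134
3: -
4: 868
5: -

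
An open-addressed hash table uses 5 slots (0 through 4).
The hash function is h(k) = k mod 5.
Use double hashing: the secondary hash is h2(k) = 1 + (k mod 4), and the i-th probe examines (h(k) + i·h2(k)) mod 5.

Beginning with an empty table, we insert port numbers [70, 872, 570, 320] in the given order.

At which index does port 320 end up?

1

70 hashes to 0; slot 0 is free → place at 0.
872 hashes to 2; slot 2 is free → place at 2.
570 hashes to 0, h2=3; 0 taken → place at 3.
320 hashes to 0, h2=1; 0 taken → place at 1.
Table: [70, 320, 872, 570, _]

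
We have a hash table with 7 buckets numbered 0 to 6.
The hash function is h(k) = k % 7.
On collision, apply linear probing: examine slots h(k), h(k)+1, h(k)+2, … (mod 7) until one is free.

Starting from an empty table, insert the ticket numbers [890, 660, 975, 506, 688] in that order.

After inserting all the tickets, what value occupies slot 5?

Insert 890: h=1, slot 1 empty -> index 1.
Insert 660: h=2, slot 2 empty -> index 2.
Insert 975: h=2, slot 2 occupied -> index 3.
Insert 506: h=2, slots 2,3 occupied -> index 4.
Insert 688: h=2, slots 2,3,4 occupied -> index 5.
Table: [-, 890, 660, 975, 506, 688, -]

688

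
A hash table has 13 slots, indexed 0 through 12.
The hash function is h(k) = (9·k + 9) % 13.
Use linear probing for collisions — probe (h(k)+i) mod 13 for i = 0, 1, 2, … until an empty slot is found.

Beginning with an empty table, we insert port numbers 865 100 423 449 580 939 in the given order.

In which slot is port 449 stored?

9

Insert 865: h=7, slot 7 empty -> index 7.
Insert 100: h=12, slot 12 empty -> index 12.
Insert 423: h=7, slot 7 occupied -> index 8.
Insert 449: h=7, slots 7,8 occupied -> index 9.
Insert 580: h=3, slot 3 empty -> index 3.
Insert 939: h=10, slot 10 empty -> index 10.
Table: [—, —, —, 580, —, —, —, 865, 423, 449, 939, —, 100]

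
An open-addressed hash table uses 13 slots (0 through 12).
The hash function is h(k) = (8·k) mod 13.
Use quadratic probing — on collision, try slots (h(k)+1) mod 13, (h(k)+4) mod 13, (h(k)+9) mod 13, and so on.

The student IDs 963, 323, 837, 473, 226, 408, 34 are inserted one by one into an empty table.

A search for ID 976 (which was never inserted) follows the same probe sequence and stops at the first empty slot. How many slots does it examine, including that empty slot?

963: h=8 → slot 8
323: h=10 → slot 10
837: h=1 → slot 1
473: h=1, probe 1,2 → slot 2
226: h=1, probe 1,2,5 → slot 5
408: h=1, probe 1,2,5,10,4 → slot 4
34: h=12 → slot 12
Table: [_, 837, 473, _, 408, 226, _, _, 963, _, 323, _, 34]
Lookup 976: h=8, probe 8,9 → slot 9 empty, not found.

2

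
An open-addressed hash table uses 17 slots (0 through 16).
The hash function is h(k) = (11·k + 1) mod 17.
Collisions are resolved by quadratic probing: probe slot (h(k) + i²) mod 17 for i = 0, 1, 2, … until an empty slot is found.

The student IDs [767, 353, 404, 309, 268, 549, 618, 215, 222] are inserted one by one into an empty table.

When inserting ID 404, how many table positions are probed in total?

2

767: h=6 => slot 6
353: h=8 => slot 8
404: h=8, probe 8,9 => slot 9
309: h=0 => slot 0
268: h=8, probe 8,9,12 => slot 12
549: h=5 => slot 5
618: h=16 => slot 16
215: h=3 => slot 3
222: h=12, probe 12,13 => slot 13
Table: [309, —, —, 215, —, 549, 767, —, 353, 404, —, —, 268, 222, —, —, 618]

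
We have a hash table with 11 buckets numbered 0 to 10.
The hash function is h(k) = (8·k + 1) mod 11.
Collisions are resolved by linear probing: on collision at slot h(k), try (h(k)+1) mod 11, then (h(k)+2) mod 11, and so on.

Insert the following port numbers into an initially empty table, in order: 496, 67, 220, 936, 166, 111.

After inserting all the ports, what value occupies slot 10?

67

496 hashes to 9; slot 9 is free → place at 9.
67 hashes to 9; 9 taken → place at 10.
220 hashes to 1; slot 1 is free → place at 1.
936 hashes to 9; 9,10 taken → place at 0.
166 hashes to 9; 9,10,0,1 taken → place at 2.
111 hashes to 9; 9,10,0,1,2 taken → place at 3.
Table: [936, 220, 166, 111, -, -, -, -, -, 496, 67]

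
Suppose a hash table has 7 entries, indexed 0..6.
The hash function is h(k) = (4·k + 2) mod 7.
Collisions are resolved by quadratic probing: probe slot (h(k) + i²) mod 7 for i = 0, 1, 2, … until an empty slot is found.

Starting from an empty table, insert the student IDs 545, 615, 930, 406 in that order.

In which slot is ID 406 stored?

545 hashes to 5; slot 5 is free => place at 5.
615 hashes to 5; 5 taken => place at 6.
930 hashes to 5; 5,6 taken => place at 2.
406 hashes to 2; 2 taken => place at 3.
Table: [—, —, 930, 406, —, 545, 615]

3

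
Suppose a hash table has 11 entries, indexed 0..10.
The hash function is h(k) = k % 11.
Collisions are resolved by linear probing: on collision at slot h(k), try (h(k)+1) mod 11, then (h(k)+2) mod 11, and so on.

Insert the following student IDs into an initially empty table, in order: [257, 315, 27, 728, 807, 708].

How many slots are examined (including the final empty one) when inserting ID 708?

Insert 257: h=4, slot 4 empty → index 4.
Insert 315: h=7, slot 7 empty → index 7.
Insert 27: h=5, slot 5 empty → index 5.
Insert 728: h=2, slot 2 empty → index 2.
Insert 807: h=4, slots 4,5 occupied → index 6.
Insert 708: h=4, slots 4,5,6,7 occupied → index 8.
Table: [., ., 728, ., 257, 27, 807, 315, 708, ., .]

5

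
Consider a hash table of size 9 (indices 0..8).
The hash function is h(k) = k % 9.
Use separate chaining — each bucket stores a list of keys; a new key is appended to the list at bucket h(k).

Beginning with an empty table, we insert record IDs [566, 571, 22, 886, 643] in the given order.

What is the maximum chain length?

4

566 -> bucket 8
571 -> bucket 4
22 -> bucket 4 (collision)
886 -> bucket 4 (collision)
643 -> bucket 4 (collision)
Final buckets:
0: —
1: —
2: —
3: —
4: 571 -> 22 -> 886 -> 643
5: —
6: —
7: —
8: 566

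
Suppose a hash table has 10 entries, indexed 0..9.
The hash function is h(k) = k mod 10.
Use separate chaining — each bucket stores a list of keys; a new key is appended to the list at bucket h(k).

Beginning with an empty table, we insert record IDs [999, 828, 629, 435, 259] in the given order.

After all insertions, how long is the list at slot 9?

Insert 999: h=9, bucket 9 empty → new chain.
Insert 828: h=8, bucket 8 empty → new chain.
Insert 629: h=9, bucket 9 nonempty → append to chain.
Insert 435: h=5, bucket 5 empty → new chain.
Insert 259: h=9, bucket 9 nonempty → append to chain.
Final buckets:
0: -
1: -
2: -
3: -
4: -
5: 435
6: -
7: -
8: 828
9: 999 -> 629 -> 259

3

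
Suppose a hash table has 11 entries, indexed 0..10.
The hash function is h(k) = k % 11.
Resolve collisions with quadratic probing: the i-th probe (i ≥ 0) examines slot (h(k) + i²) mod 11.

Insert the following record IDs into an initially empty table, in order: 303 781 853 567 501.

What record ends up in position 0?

781

Insert 303: h=6, slot 6 empty => index 6.
Insert 781: h=0, slot 0 empty => index 0.
Insert 853: h=6, slot 6 occupied => index 7.
Insert 567: h=6, slots 6,7 occupied => index 10.
Insert 501: h=6, slots 6,7,10 occupied => index 4.
Table: [781, _, _, _, 501, _, 303, 853, _, _, 567]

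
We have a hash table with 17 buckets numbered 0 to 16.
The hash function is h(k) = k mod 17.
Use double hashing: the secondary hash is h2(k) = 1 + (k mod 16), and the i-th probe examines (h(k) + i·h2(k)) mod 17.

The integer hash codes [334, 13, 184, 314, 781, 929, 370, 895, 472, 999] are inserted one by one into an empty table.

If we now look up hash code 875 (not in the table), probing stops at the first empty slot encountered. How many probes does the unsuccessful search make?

Insert 334: h=11, slot 11 empty → index 11.
Insert 13: h=13, slot 13 empty → index 13.
Insert 184: h=14, slot 14 empty → index 14.
Insert 314: h=8, slot 8 empty → index 8.
Insert 781: h=16, slot 16 empty → index 16.
Insert 929: h=11, h2=2, slots 11,13 occupied → index 15.
Insert 370: h=13, h2=3, slots 13,16 occupied → index 2.
Insert 895: h=11, h2=16, slot 11 occupied → index 10.
Insert 472: h=13, h2=9, slot 13 occupied → index 5.
Insert 999: h=13, h2=8, slot 13 occupied → index 4.
Table: [-, -, 370, -, 999, 472, -, -, 314, -, 895, 334, -, 13, 184, 929, 781]
Lookup 875: h=8, h2=12, probe 8,3 → slot 3 empty, not found.

2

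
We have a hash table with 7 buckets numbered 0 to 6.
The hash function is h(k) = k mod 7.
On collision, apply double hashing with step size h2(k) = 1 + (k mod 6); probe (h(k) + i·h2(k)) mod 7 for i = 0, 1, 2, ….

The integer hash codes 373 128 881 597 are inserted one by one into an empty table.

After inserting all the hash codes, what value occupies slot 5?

128

Insert 373: h=2, slot 2 empty => index 2.
Insert 128: h=2, h2=3, slot 2 occupied => index 5.
Insert 881: h=6, slot 6 empty => index 6.
Insert 597: h=2, h2=4, slots 2,6 occupied => index 3.
Table: [., ., 373, 597, ., 128, 881]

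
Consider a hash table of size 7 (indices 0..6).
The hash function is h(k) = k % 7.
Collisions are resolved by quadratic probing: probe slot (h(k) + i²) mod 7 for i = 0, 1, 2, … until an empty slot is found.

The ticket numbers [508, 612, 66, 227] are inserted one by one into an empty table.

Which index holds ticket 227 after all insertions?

5

Insert 508: h=4, slot 4 empty -> index 4.
Insert 612: h=3, slot 3 empty -> index 3.
Insert 66: h=3, slots 3,4 occupied -> index 0.
Insert 227: h=3, slots 3,4,0 occupied -> index 5.
Table: [66, ∅, ∅, 612, 508, 227, ∅]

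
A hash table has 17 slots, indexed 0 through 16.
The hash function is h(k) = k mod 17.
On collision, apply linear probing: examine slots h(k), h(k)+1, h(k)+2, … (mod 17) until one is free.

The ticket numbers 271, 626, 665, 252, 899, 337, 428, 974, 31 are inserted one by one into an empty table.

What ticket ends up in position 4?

31

271: h=16 => slot 16
626: h=14 => slot 14
665: h=2 => slot 2
252: h=14, probe 14,15 => slot 15
899: h=15, probe 15,16,0 => slot 0
337: h=14, probe 14,15,16,0,1 => slot 1
428: h=3 => slot 3
974: h=5 => slot 5
31: h=14, probe 14,15,16,0,1,2,3,4 => slot 4
Table: [899, 337, 665, 428, 31, 974, -, -, -, -, -, -, -, -, 626, 252, 271]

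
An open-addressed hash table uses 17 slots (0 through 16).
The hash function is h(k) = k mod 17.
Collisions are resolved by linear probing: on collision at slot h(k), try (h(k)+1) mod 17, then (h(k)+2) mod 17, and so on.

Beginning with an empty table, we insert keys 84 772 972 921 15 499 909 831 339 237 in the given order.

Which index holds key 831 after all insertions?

Insert 84: h=16, slot 16 empty => index 16.
Insert 772: h=7, slot 7 empty => index 7.
Insert 972: h=3, slot 3 empty => index 3.
Insert 921: h=3, slot 3 occupied => index 4.
Insert 15: h=15, slot 15 empty => index 15.
Insert 499: h=6, slot 6 empty => index 6.
Insert 909: h=8, slot 8 empty => index 8.
Insert 831: h=15, slots 15,16 occupied => index 0.
Insert 339: h=16, slots 16,0 occupied => index 1.
Insert 237: h=16, slots 16,0,1 occupied => index 2.
Table: [831, 339, 237, 972, 921, _, 499, 772, 909, _, _, _, _, _, _, 15, 84]

0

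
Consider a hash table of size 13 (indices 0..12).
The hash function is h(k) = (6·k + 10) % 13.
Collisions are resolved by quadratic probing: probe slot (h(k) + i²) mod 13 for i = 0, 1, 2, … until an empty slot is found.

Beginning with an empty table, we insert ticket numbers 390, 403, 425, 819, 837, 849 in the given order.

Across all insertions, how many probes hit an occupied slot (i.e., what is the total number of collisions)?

4

390: h=10 => slot 10
403: h=10, probe 10,11 => slot 11
425: h=12 => slot 12
819: h=10, probe 10,11,1 => slot 1
837: h=1, probe 1,2 => slot 2
849: h=8 => slot 8
Table: [—, 819, 837, —, —, —, —, —, 849, —, 390, 403, 425]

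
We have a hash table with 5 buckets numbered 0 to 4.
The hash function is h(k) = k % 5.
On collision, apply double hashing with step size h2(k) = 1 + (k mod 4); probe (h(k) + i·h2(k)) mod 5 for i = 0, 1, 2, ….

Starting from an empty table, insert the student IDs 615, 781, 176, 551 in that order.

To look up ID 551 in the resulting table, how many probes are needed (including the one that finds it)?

615: h=0 → slot 0
781: h=1 → slot 1
176: h=1, h2=1, probe 1,2 → slot 2
551: h=1, h2=4, probe 1,0,4 → slot 4
Table: [615, 781, 176, ., 551]
Lookup 551: h=1, h2=4, probe 1,0,4 → found at 4.

3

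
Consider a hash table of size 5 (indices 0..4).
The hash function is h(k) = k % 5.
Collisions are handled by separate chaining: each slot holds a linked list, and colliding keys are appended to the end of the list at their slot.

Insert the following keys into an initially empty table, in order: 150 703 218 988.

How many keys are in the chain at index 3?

150 -> bucket 0
703 -> bucket 3
218 -> bucket 3 (collision)
988 -> bucket 3 (collision)
Final buckets:
0: 150
1: ∅
2: ∅
3: 703 -> 218 -> 988
4: ∅

3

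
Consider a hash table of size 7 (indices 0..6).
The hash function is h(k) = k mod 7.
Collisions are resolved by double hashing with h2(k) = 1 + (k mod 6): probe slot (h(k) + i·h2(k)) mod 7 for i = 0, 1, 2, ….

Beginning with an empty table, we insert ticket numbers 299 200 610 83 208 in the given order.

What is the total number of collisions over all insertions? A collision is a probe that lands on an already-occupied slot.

1

299: h=5 -> slot 5
200: h=4 -> slot 4
610: h=1 -> slot 1
83: h=6 -> slot 6
208: h=5, h2=5, probe 5,3 -> slot 3
Table: [—, 610, —, 208, 200, 299, 83]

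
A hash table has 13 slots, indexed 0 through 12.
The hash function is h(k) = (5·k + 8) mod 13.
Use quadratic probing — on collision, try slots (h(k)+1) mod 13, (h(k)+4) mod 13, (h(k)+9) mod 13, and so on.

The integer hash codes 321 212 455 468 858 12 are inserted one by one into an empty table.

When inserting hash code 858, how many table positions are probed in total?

3

321: h=1 -> slot 1
212: h=2 -> slot 2
455: h=8 -> slot 8
468: h=8, probe 8,9 -> slot 9
858: h=8, probe 8,9,12 -> slot 12
12: h=3 -> slot 3
Table: [-, 321, 212, 12, -, -, -, -, 455, 468, -, -, 858]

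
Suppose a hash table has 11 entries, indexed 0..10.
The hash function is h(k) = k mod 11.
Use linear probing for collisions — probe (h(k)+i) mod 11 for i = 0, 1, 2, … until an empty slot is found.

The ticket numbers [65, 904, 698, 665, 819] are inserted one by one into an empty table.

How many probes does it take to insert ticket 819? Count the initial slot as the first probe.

65 hashes to 10; slot 10 is free -> place at 10.
904 hashes to 2; slot 2 is free -> place at 2.
698 hashes to 5; slot 5 is free -> place at 5.
665 hashes to 5; 5 taken -> place at 6.
819 hashes to 5; 5,6 taken -> place at 7.
Table: [-, -, 904, -, -, 698, 665, 819, -, -, 65]

3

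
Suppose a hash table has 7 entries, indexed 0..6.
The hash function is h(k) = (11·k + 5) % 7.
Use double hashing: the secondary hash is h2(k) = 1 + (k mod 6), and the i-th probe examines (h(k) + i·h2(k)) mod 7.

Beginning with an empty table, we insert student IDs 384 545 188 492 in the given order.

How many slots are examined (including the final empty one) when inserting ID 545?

2

384: h=1 => slot 1
545: h=1, h2=6, probe 1,0 => slot 0
188: h=1, h2=3, probe 1,4 => slot 4
492: h=6 => slot 6
Table: [545, 384, _, _, 188, _, 492]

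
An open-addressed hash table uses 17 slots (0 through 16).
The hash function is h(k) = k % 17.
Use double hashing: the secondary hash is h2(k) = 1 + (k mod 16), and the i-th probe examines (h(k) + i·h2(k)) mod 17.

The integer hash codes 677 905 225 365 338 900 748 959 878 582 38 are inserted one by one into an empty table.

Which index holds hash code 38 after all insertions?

677: h=14 -> slot 14
905: h=4 -> slot 4
225: h=4, h2=2, probe 4,6 -> slot 6
365: h=8 -> slot 8
338: h=15 -> slot 15
900: h=16 -> slot 16
748: h=0 -> slot 0
959: h=7 -> slot 7
878: h=11 -> slot 11
582: h=4, h2=7, probe 4,11,1 -> slot 1
38: h=4, h2=7, probe 4,11,1,8,15,5 -> slot 5
Table: [748, 582, -, -, 905, 38, 225, 959, 365, -, -, 878, -, -, 677, 338, 900]

5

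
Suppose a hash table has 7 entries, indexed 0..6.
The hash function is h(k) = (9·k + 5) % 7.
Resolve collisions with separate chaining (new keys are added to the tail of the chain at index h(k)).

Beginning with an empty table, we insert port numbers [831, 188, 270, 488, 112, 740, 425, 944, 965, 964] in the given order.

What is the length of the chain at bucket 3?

3

831 → bucket 1
188 → bucket 3
270 → bucket 6
488 → bucket 1 (collision)
112 → bucket 5
740 → bucket 1 (collision)
425 → bucket 1 (collision)
944 → bucket 3 (collision)
965 → bucket 3 (collision)
964 → bucket 1 (collision)
Final buckets:
0: .
1: 831 -> 488 -> 740 -> 425 -> 964
2: .
3: 188 -> 944 -> 965
4: .
5: 112
6: 270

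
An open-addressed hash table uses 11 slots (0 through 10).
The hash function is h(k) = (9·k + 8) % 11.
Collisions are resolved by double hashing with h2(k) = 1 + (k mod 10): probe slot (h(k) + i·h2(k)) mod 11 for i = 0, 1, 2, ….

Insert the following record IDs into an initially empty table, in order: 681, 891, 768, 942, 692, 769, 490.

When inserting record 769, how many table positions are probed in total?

2

Insert 681: h=10, slot 10 empty -> index 10.
Insert 891: h=8, slot 8 empty -> index 8.
Insert 768: h=1, slot 1 empty -> index 1.
Insert 942: h=5, slot 5 empty -> index 5.
Insert 692: h=10, h2=3, slot 10 occupied -> index 2.
Insert 769: h=10, h2=10, slot 10 occupied -> index 9.
Insert 490: h=7, slot 7 empty -> index 7.
Table: [—, 768, 692, —, —, 942, —, 490, 891, 769, 681]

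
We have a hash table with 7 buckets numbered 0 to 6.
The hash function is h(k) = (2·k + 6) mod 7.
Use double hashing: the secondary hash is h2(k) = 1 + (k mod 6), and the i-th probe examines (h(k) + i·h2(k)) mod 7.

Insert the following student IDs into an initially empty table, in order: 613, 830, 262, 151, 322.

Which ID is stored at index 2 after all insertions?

613 hashes to 0; slot 0 is free => place at 0.
830 hashes to 0, h2=3; 0 taken => place at 3.
262 hashes to 5; slot 5 is free => place at 5.
151 hashes to 0, h2=2; 0 taken => place at 2.
322 hashes to 6; slot 6 is free => place at 6.
Table: [613, —, 151, 830, —, 262, 322]

151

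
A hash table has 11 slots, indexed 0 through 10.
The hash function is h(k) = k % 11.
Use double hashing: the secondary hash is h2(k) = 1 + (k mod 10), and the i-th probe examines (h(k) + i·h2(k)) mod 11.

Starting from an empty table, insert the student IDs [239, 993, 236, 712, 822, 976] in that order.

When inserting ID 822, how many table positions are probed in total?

4

Insert 239: h=8, slot 8 empty → index 8.
Insert 993: h=3, slot 3 empty → index 3.
Insert 236: h=5, slot 5 empty → index 5.
Insert 712: h=8, h2=3, slot 8 occupied → index 0.
Insert 822: h=8, h2=3, slots 8,0,3 occupied → index 6.
Insert 976: h=8, h2=7, slot 8 occupied → index 4.
Table: [712, —, —, 993, 976, 236, 822, —, 239, —, —]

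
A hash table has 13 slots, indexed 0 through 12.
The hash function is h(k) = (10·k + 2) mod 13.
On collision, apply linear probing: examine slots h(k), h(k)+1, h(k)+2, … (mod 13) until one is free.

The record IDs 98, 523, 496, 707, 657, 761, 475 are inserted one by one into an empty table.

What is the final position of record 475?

11

98: h=7 → slot 7
523: h=6 → slot 6
496: h=9 → slot 9
707: h=0 → slot 0
657: h=7, probe 7,8 → slot 8
761: h=7, probe 7,8,9,10 → slot 10
475: h=7, probe 7,8,9,10,11 → slot 11
Table: [707, ., ., ., ., ., 523, 98, 657, 496, 761, 475, .]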